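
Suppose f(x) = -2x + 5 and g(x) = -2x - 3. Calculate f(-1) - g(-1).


f(-1) = 7
g(-1) = -1
Difference = 8

8


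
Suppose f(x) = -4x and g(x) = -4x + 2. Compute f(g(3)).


g(3) = -10
f(-10) = 40

40


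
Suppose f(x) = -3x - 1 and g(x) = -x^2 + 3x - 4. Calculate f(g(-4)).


g(-4) = -32
f(-32) = 95

95


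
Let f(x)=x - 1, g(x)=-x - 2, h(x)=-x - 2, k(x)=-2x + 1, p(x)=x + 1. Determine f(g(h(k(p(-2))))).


p(-2) = -1
k(-1) = 3
h(3) = -5
g(-5) = 3
f(3) = 2

2


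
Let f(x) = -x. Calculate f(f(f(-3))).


f(-3) = 3
f(3) = -3
f(-3) = 3

3


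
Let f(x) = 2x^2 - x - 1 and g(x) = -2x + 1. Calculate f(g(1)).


g(1) = -1
f(-1) = 2*(-1)^2 - 1*(-1) - 1 = 2

2


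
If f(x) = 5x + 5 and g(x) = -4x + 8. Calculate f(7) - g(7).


60


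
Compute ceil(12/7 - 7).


12/7 = 1.7143
1.7143 - 7 = -5.2857
ceil(-5.2857) = -5

-5


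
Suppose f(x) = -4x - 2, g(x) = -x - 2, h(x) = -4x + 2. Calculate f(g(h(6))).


h(6) = -22
g(-22) = 20
f(20) = -82

-82


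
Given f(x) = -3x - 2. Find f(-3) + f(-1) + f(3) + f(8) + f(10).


f(-3) = 7
f(-1) = 1
f(3) = -11
f(8) = -26
f(10) = -32
Sum = -61

-61


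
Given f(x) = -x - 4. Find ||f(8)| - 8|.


4


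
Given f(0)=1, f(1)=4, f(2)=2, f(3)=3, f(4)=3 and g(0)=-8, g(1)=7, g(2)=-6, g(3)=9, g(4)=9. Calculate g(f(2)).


f(2) = 2
g(2) = -6

-6


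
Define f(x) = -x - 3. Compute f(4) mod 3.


f(4) = -7
-7 mod 3 = 2

2


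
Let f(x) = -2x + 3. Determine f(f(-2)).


f(-2) = 7
f(7) = -11

-11


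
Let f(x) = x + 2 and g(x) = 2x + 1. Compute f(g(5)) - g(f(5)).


-2


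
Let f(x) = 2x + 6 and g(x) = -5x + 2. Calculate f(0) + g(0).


8


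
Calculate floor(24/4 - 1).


5


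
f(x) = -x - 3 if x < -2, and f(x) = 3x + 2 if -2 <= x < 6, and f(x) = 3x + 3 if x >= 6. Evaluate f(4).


4 satisfies -2 <= x < 6
f(4) = 14

14


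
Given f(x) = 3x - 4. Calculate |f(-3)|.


f(-3) = -13
|-13| = 13

13


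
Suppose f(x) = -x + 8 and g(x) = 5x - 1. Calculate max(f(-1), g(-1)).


f(-1) = 9
g(-1) = -6
max = 9

9


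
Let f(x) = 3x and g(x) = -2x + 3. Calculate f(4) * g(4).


f(4) = 12
g(4) = -5
Product = -60

-60


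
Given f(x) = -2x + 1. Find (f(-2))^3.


f(-2) = 5
(5)^3 = 125

125


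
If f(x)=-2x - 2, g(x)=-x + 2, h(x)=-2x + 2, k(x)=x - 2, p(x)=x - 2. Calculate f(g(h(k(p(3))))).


2


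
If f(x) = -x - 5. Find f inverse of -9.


Solve -x - 5 = -9
x = (-9 + 5) / (-1) = 4

4


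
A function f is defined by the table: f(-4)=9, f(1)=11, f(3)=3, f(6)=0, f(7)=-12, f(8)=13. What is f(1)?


Reading from the table at x = 1

11


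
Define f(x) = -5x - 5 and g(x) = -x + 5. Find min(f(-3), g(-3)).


f(-3) = 10
g(-3) = 8
min = 8

8


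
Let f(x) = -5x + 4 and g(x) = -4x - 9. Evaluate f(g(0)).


g(0) = -9
f(-9) = 49

49


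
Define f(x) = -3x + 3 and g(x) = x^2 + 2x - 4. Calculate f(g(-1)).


g(-1) = -5
f(-5) = 18

18


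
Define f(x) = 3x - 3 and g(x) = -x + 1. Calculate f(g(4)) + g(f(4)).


f(g(4)) = -12
g(f(4)) = -8
Sum = -20

-20


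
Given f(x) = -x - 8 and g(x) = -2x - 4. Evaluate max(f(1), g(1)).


f(1) = -9
g(1) = -6
max = -6

-6


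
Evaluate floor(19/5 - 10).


19/5 = 3.8
3.8 - 10 = -6.2
floor(-6.2) = -7

-7


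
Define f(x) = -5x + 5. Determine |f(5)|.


f(5) = -20
|-20| = 20

20


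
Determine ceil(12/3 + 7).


12/3 = 4
4 + 7 = 11
ceil(11) = 11

11


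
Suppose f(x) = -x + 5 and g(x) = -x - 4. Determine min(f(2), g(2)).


f(2) = 3
g(2) = -6
min = -6

-6


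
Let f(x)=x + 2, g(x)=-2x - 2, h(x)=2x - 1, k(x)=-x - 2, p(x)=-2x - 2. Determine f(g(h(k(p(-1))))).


p(-1) = 0
k(0) = -2
h(-2) = -5
g(-5) = 8
f(8) = 10

10


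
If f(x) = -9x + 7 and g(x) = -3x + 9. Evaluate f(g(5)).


g(5) = -6
f(-6) = 61

61


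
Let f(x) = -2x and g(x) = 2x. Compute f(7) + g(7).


f(7) = -14
g(7) = 14
Sum = 0

0


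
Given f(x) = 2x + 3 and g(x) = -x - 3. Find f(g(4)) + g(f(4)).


-25


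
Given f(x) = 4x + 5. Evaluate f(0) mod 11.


5


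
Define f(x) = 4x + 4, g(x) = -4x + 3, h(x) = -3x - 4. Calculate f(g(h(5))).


h(5) = -19
g(-19) = 79
f(79) = 320

320


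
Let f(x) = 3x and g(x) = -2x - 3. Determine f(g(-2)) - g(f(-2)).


f(g(-2)) = 3
g(f(-2)) = 9
Difference = -6

-6


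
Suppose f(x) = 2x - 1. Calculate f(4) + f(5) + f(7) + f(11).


f(4) = 7
f(5) = 9
f(7) = 13
f(11) = 21
Sum = 50

50


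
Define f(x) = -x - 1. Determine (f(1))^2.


f(1) = -2
(-2)^2 = 4

4


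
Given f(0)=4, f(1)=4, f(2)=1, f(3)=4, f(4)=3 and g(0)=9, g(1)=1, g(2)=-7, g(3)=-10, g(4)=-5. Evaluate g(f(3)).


f(3) = 4
g(4) = -5

-5


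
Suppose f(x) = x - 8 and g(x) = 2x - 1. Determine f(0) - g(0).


f(0) = -8
g(0) = -1
Difference = -7

-7


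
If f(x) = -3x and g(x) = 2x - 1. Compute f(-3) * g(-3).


f(-3) = 9
g(-3) = -7
Product = -63

-63


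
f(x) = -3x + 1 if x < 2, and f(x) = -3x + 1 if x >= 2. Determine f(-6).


19


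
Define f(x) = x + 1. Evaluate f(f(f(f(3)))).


f(3) = 4
f(4) = 5
f(5) = 6
f(6) = 7

7


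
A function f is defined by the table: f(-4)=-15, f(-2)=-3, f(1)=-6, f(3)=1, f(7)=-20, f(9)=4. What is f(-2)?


Reading from the table at x = -2

-3


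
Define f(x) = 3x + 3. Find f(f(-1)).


f(-1) = 0
f(0) = 3

3


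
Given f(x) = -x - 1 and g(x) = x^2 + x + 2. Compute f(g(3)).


g(3) = 14
f(14) = -15

-15


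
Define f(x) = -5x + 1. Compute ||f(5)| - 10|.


f(5) = -24
|-24| = 24
|24 - 10| = 14

14


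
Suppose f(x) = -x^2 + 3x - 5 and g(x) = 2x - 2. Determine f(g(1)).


-5


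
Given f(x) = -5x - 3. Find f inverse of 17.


-4


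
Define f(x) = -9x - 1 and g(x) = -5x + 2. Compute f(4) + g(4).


f(4) = -37
g(4) = -18
Sum = -55

-55


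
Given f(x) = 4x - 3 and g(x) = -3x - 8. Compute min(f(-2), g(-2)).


-11


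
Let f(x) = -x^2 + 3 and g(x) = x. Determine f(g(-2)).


g(-2) = -2
f(-2) = (-1)*(-2)^2 + 3 = -1

-1


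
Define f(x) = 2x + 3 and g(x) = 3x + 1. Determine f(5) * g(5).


f(5) = 13
g(5) = 16
Product = 208

208


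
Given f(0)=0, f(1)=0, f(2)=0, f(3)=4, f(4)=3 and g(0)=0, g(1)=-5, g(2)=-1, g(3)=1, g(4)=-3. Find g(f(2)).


f(2) = 0
g(0) = 0

0


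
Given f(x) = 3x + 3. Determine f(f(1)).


f(1) = 6
f(6) = 21

21


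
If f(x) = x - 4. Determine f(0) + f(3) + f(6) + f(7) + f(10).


f(0) = -4
f(3) = -1
f(6) = 2
f(7) = 3
f(10) = 6
Sum = 6

6


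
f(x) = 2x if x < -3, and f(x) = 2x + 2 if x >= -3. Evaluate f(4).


4 satisfies x >= -3
f(4) = 10

10


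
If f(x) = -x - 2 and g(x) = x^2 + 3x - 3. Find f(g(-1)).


g(-1) = -5
f(-5) = 3

3


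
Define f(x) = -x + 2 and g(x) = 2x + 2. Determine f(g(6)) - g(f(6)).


f(g(6)) = -12
g(f(6)) = -6
Difference = -6

-6


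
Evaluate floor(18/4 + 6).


18/4 = 4.5
4.5 + 6 = 10.5
floor(10.5) = 10

10


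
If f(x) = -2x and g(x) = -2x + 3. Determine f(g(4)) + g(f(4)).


29


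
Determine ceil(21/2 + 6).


21/2 = 10.5
10.5 + 6 = 16.5
ceil(16.5) = 17

17


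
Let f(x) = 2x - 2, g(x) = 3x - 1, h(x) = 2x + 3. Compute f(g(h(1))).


h(1) = 5
g(5) = 14
f(14) = 26

26


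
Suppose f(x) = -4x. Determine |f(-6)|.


f(-6) = 24
|24| = 24

24


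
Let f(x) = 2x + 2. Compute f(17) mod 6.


f(17) = 36
36 mod 6 = 0

0


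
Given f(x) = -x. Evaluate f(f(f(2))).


-2


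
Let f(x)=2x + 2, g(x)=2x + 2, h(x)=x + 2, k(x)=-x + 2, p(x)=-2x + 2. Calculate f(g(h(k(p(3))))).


38


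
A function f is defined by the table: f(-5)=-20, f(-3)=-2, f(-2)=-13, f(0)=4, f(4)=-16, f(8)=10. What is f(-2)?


Reading from the table at x = -2

-13


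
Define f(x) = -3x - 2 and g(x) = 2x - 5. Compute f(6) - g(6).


f(6) = -20
g(6) = 7
Difference = -27

-27


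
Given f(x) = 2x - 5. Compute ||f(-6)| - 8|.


f(-6) = -17
|-17| = 17
|17 - 8| = 9

9


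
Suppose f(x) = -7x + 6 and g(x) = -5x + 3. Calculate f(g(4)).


g(4) = -17
f(-17) = 125

125


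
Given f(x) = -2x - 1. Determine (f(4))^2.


81


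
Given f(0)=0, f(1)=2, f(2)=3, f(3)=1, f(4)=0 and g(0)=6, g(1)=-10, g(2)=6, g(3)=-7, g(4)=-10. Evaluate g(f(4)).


f(4) = 0
g(0) = 6

6


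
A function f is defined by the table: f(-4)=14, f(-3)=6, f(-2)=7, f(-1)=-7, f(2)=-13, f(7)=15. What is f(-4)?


14


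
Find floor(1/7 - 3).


1/7 = 0.1429
0.1429 - 3 = -2.8571
floor(-2.8571) = -3

-3


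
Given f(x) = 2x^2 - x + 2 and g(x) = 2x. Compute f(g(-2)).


g(-2) = -4
f(-4) = 2*(-4)^2 - 1*(-4) + 2 = 38

38


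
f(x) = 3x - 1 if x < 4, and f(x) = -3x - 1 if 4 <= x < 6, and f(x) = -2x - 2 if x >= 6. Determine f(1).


1 satisfies x < 4
f(1) = 2

2


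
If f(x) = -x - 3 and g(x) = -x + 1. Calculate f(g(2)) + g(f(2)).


f(g(2)) = -2
g(f(2)) = 6
Sum = 4

4


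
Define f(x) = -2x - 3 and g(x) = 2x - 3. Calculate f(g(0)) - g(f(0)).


f(g(0)) = 3
g(f(0)) = -9
Difference = 12

12


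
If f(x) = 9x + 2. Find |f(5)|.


f(5) = 47
|47| = 47

47


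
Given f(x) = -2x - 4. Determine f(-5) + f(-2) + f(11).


f(-5) = 6
f(-2) = 0
f(11) = -26
Sum = -20

-20


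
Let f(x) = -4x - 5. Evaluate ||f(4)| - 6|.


f(4) = -21
|-21| = 21
|21 - 6| = 15

15


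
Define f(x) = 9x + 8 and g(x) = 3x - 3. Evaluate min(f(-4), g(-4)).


f(-4) = -28
g(-4) = -15
min = -28

-28


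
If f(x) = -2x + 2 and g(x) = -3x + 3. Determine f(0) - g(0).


-1


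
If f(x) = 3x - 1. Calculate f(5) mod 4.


f(5) = 14
14 mod 4 = 2

2


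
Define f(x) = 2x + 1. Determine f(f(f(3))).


f(3) = 7
f(7) = 15
f(15) = 31

31


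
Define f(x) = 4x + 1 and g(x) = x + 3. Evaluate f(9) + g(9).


f(9) = 37
g(9) = 12
Sum = 49

49


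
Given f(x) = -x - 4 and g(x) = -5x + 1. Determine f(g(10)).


g(10) = -49
f(-49) = 45

45


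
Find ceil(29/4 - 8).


29/4 = 7.25
7.25 - 8 = -0.75
ceil(-0.75) = 0

0


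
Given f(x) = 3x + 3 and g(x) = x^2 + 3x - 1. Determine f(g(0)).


g(0) = -1
f(-1) = 0

0


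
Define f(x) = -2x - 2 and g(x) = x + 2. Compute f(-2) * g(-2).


f(-2) = 2
g(-2) = 0
Product = 0

0


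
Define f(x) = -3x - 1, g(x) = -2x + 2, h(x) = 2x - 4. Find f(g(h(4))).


h(4) = 4
g(4) = -6
f(-6) = 17

17


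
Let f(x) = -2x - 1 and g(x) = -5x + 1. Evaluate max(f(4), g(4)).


f(4) = -9
g(4) = -19
max = -9

-9


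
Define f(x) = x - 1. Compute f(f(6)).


f(6) = 5
f(5) = 4

4


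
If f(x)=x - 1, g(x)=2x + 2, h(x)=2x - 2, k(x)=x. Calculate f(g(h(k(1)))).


1


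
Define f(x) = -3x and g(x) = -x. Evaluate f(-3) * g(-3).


f(-3) = 9
g(-3) = 3
Product = 27

27


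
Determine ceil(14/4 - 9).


14/4 = 3.5
3.5 - 9 = -5.5
ceil(-5.5) = -5

-5


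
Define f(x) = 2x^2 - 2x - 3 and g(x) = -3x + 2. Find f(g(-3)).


g(-3) = 11
f(11) = 2*(11)^2 - 2*(11) - 3 = 217

217


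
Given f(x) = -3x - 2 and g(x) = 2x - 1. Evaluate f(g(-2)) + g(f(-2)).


f(g(-2)) = 13
g(f(-2)) = 7
Sum = 20

20


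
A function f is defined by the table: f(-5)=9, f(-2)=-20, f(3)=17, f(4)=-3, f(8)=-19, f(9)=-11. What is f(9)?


Reading from the table at x = 9

-11


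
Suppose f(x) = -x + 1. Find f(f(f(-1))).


2


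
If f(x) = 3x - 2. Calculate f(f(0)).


f(0) = -2
f(-2) = -8

-8


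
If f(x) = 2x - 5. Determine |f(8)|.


f(8) = 11
|11| = 11

11


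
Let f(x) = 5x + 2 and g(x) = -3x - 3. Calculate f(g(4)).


g(4) = -15
f(-15) = -73

-73


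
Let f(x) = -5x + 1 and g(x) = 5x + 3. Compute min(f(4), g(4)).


-19


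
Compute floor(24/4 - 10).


-4


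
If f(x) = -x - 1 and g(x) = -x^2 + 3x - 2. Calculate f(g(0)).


g(0) = -2
f(-2) = 1

1


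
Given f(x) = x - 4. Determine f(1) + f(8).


f(1) = -3
f(8) = 4
Sum = 1

1


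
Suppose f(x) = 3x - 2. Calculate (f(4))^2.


f(4) = 10
(10)^2 = 100

100


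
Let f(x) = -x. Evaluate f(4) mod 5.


f(4) = -4
-4 mod 5 = 1

1


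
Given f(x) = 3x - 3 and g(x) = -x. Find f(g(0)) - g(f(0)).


-6


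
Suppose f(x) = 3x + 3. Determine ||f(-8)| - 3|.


f(-8) = -21
|-21| = 21
|21 - 3| = 18

18


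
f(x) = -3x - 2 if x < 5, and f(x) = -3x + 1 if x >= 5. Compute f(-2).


-2 satisfies x < 5
f(-2) = 4

4


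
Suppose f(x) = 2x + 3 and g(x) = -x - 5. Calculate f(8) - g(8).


f(8) = 19
g(8) = -13
Difference = 32

32


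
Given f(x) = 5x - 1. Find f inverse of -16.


Solve 5x - 1 = -16
x = (-16 + 1) / 5 = -3

-3


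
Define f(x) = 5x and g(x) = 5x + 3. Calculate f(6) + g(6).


f(6) = 30
g(6) = 33
Sum = 63

63


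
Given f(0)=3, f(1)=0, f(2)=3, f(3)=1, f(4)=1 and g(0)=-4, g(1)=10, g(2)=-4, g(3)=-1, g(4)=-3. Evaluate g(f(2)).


f(2) = 3
g(3) = -1

-1


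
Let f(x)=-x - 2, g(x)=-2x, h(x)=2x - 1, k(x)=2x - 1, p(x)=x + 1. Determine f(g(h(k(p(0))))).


0


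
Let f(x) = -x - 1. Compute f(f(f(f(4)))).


4


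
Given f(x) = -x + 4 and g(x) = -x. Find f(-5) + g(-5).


f(-5) = 9
g(-5) = 5
Sum = 14

14


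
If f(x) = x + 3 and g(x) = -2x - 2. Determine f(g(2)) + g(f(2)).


f(g(2)) = -3
g(f(2)) = -12
Sum = -15

-15


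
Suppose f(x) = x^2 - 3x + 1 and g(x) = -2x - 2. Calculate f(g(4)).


g(4) = -10
f(-10) = 1*(-10)^2 - 3*(-10) + 1 = 131

131


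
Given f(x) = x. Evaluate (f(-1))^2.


f(-1) = -1
(-1)^2 = 1

1


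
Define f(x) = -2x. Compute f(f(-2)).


-8


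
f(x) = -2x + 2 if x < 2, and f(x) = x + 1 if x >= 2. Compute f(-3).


-3 satisfies x < 2
f(-3) = 8

8


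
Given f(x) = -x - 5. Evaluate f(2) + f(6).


f(2) = -7
f(6) = -11
Sum = -18

-18


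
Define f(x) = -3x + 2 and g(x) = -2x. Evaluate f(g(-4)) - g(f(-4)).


f(g(-4)) = -22
g(f(-4)) = -28
Difference = 6

6


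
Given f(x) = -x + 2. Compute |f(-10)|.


12


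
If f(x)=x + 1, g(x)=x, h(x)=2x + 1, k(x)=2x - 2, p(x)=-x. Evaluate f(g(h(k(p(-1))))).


p(-1) = 1
k(1) = 0
h(0) = 1
g(1) = 1
f(1) = 2

2


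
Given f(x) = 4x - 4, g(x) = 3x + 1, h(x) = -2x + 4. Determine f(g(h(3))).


h(3) = -2
g(-2) = -5
f(-5) = -24

-24


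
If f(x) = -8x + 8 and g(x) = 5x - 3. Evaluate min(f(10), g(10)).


f(10) = -72
g(10) = 47
min = -72

-72


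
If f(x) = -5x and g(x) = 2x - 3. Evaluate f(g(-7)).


g(-7) = -17
f(-17) = 85

85


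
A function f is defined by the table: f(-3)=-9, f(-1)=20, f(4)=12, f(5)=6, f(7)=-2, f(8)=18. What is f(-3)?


-9


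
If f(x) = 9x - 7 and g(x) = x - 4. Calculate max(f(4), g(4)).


f(4) = 29
g(4) = 0
max = 29

29


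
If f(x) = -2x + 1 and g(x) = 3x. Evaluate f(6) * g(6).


f(6) = -11
g(6) = 18
Product = -198

-198


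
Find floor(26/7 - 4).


26/7 = 3.7143
3.7143 - 4 = -0.2857
floor(-0.2857) = -1

-1


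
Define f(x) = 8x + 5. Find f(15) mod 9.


f(15) = 125
125 mod 9 = 8

8


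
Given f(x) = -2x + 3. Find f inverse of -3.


Solve -2x + 3 = -3
x = (-3 - 3) / (-2) = 3

3


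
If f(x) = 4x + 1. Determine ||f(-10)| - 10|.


f(-10) = -39
|-39| = 39
|39 - 10| = 29

29


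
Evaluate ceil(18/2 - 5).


4


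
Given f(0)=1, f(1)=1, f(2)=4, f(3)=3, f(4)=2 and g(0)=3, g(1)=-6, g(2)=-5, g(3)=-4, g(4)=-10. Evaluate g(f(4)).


f(4) = 2
g(2) = -5

-5


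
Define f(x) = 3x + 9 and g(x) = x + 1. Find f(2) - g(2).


f(2) = 15
g(2) = 3
Difference = 12

12


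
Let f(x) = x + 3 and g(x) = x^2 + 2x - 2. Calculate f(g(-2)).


g(-2) = -2
f(-2) = 1

1


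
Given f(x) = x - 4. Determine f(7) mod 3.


f(7) = 3
3 mod 3 = 0

0


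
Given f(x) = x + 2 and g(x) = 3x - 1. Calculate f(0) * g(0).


f(0) = 2
g(0) = -1
Product = -2

-2


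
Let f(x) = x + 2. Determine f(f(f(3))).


f(3) = 5
f(5) = 7
f(7) = 9

9


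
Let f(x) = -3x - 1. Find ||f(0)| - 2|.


f(0) = -1
|-1| = 1
|1 - 2| = 1

1


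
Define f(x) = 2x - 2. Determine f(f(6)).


f(6) = 10
f(10) = 18

18


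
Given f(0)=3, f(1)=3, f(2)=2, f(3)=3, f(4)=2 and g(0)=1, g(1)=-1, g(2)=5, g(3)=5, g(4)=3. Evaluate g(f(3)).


f(3) = 3
g(3) = 5

5


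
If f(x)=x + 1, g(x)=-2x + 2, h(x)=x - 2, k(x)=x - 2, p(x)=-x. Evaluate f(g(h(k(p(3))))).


p(3) = -3
k(-3) = -5
h(-5) = -7
g(-7) = 16
f(16) = 17

17


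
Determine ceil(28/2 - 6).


28/2 = 14
14 - 6 = 8
ceil(8) = 8

8


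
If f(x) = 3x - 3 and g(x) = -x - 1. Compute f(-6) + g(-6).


f(-6) = -21
g(-6) = 5
Sum = -16

-16


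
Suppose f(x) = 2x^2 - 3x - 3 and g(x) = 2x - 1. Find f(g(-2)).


g(-2) = -5
f(-5) = 2*(-5)^2 - 3*(-5) - 3 = 62

62


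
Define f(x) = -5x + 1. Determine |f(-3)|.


f(-3) = 16
|16| = 16

16


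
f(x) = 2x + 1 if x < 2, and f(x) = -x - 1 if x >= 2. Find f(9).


9 satisfies x >= 2
f(9) = -10

-10


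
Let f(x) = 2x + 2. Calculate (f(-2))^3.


f(-2) = -2
(-2)^3 = -8

-8


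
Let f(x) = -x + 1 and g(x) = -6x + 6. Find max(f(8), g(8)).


-7


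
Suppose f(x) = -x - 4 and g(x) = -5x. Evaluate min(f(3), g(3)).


f(3) = -7
g(3) = -15
min = -15

-15


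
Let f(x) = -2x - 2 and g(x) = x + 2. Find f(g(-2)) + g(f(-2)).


f(g(-2)) = -2
g(f(-2)) = 4
Sum = 2

2


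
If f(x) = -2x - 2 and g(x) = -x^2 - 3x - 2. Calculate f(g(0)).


g(0) = -2
f(-2) = 2

2


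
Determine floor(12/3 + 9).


12/3 = 4
4 + 9 = 13
floor(13) = 13

13


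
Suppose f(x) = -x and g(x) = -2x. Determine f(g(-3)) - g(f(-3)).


f(g(-3)) = -6
g(f(-3)) = -6
Difference = 0

0


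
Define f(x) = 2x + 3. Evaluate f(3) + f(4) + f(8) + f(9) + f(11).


f(3) = 9
f(4) = 11
f(8) = 19
f(9) = 21
f(11) = 25
Sum = 85

85


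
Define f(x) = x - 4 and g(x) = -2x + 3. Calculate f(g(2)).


g(2) = -1
f(-1) = -5

-5


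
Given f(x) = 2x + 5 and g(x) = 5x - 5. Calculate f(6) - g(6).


f(6) = 17
g(6) = 25
Difference = -8

-8


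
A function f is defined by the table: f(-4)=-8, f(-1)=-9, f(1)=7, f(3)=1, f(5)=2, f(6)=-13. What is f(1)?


Reading from the table at x = 1

7


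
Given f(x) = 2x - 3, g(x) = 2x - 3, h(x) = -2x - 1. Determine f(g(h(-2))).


h(-2) = 3
g(3) = 3
f(3) = 3

3


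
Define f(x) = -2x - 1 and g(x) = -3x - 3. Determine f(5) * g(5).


f(5) = -11
g(5) = -18
Product = 198

198


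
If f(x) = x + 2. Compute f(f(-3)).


f(-3) = -1
f(-1) = 1

1


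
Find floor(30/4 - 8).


30/4 = 7.5
7.5 - 8 = -0.5
floor(-0.5) = -1

-1


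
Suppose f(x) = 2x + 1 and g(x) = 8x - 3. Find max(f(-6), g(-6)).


f(-6) = -11
g(-6) = -51
max = -11

-11


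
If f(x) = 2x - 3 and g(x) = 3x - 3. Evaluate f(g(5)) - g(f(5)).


f(g(5)) = 21
g(f(5)) = 18
Difference = 3

3


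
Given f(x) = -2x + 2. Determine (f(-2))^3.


f(-2) = 6
(6)^3 = 216

216


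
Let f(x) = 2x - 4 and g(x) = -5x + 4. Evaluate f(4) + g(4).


f(4) = 4
g(4) = -16
Sum = -12

-12


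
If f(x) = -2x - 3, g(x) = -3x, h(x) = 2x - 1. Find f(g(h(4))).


h(4) = 7
g(7) = -21
f(-21) = 39

39


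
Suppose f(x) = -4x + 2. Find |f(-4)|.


f(-4) = 18
|18| = 18

18


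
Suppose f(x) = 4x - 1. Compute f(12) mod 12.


11


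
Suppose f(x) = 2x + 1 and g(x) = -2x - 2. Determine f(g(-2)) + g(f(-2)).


f(g(-2)) = 5
g(f(-2)) = 4
Sum = 9

9


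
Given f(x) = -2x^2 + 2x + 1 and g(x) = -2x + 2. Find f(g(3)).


g(3) = -4
f(-4) = (-2)*(-4)^2 + 2*(-4) + 1 = -39

-39


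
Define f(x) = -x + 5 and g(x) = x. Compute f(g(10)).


g(10) = 10
f(10) = -5

-5


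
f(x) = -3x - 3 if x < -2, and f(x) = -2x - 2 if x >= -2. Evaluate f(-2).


-2 satisfies x >= -2
f(-2) = 2

2


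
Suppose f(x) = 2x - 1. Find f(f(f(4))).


f(4) = 7
f(7) = 13
f(13) = 25

25


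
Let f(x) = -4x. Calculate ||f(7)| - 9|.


19


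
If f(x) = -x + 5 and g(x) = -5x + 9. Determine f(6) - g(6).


f(6) = -1
g(6) = -21
Difference = 20

20


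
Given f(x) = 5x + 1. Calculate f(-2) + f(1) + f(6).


28


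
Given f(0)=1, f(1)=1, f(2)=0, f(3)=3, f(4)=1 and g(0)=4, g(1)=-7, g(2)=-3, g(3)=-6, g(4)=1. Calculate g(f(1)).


f(1) = 1
g(1) = -7

-7


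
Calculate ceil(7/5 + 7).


7/5 = 1.4
1.4 + 7 = 8.4
ceil(8.4) = 9

9


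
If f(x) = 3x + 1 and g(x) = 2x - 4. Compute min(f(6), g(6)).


8


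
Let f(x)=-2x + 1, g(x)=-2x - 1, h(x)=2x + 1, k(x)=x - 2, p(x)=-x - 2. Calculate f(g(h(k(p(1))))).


p(1) = -3
k(-3) = -5
h(-5) = -9
g(-9) = 17
f(17) = -33

-33


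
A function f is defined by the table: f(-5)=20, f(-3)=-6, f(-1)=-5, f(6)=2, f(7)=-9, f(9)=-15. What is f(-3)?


Reading from the table at x = -3

-6


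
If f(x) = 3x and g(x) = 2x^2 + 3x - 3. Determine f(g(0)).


-9


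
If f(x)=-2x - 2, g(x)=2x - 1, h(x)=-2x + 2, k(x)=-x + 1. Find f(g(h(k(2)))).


k(2) = -1
h(-1) = 4
g(4) = 7
f(7) = -16

-16


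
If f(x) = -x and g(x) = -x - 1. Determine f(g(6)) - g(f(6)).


f(g(6)) = 7
g(f(6)) = 5
Difference = 2

2


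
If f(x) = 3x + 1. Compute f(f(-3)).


f(-3) = -8
f(-8) = -23

-23


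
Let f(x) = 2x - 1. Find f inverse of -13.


Solve 2x - 1 = -13
x = (-13 + 1) / 2 = -6

-6


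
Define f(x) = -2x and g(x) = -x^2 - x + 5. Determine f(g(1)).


g(1) = 3
f(3) = -6

-6


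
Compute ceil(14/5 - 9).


-6


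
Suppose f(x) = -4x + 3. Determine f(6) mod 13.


f(6) = -21
-21 mod 13 = 5

5


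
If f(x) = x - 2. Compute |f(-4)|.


f(-4) = -6
|-6| = 6

6


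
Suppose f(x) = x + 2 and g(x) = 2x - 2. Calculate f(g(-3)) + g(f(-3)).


f(g(-3)) = -6
g(f(-3)) = -4
Sum = -10

-10


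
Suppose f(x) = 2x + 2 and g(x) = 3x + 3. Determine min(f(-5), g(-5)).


-12


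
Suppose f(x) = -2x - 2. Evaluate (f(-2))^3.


8


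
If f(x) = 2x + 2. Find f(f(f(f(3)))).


f(3) = 8
f(8) = 18
f(18) = 38
f(38) = 78

78


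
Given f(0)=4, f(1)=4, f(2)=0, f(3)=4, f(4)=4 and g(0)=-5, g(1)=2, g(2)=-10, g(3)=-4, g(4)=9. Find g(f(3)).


f(3) = 4
g(4) = 9

9


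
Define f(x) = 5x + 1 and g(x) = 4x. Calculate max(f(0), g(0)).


f(0) = 1
g(0) = 0
max = 1

1


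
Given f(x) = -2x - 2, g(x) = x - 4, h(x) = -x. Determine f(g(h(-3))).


h(-3) = 3
g(3) = -1
f(-1) = 0

0


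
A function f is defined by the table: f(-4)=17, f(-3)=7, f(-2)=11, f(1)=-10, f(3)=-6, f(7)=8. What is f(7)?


Reading from the table at x = 7

8


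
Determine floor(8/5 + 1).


8/5 = 1.6
1.6 + 1 = 2.6
floor(2.6) = 2

2


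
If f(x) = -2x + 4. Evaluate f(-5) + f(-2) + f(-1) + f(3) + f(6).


f(-5) = 14
f(-2) = 8
f(-1) = 6
f(3) = -2
f(6) = -8
Sum = 18

18


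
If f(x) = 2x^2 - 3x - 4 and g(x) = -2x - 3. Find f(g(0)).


g(0) = -3
f(-3) = 2*(-3)^2 - 3*(-3) - 4 = 23

23


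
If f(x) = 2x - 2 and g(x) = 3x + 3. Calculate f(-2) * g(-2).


f(-2) = -6
g(-2) = -3
Product = 18

18


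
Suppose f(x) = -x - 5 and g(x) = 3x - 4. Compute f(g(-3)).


g(-3) = -13
f(-13) = 8

8


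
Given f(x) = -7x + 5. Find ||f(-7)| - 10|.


44


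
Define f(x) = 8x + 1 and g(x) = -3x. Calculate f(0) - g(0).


f(0) = 1
g(0) = 0
Difference = 1

1


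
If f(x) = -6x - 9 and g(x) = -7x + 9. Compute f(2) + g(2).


-26


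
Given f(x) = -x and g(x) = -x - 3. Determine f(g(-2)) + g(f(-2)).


f(g(-2)) = 1
g(f(-2)) = -5
Sum = -4

-4


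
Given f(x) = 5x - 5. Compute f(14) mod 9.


2


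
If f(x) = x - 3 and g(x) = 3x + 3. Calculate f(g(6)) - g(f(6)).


6


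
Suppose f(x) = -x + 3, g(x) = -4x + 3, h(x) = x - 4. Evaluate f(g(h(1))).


h(1) = -3
g(-3) = 15
f(15) = -12

-12


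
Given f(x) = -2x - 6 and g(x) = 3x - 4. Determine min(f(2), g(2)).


f(2) = -10
g(2) = 2
min = -10

-10


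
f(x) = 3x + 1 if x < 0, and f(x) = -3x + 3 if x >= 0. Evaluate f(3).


3 satisfies x >= 0
f(3) = -6

-6


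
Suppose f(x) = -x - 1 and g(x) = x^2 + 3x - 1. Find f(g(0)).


g(0) = -1
f(-1) = 0

0


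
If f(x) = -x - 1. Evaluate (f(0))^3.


f(0) = -1
(-1)^3 = -1

-1


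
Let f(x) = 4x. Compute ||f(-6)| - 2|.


22


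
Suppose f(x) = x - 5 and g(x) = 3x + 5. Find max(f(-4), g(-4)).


f(-4) = -9
g(-4) = -7
max = -7

-7


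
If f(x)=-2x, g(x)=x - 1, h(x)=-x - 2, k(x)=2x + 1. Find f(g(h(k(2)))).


k(2) = 5
h(5) = -7
g(-7) = -8
f(-8) = 16

16


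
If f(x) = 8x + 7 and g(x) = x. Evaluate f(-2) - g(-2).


f(-2) = -9
g(-2) = -2
Difference = -7

-7


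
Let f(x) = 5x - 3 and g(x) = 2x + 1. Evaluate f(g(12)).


g(12) = 25
f(25) = 122

122


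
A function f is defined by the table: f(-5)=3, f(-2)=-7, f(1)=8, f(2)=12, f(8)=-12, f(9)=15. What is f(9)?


Reading from the table at x = 9

15


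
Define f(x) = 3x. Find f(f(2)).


18


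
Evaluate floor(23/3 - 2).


23/3 = 7.6667
7.6667 - 2 = 5.6667
floor(5.6667) = 5

5


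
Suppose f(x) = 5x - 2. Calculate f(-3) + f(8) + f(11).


f(-3) = -17
f(8) = 38
f(11) = 53
Sum = 74

74


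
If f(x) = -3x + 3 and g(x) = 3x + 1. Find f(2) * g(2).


f(2) = -3
g(2) = 7
Product = -21

-21


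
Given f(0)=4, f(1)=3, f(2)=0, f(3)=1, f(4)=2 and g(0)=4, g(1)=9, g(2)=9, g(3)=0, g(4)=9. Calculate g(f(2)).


f(2) = 0
g(0) = 4

4


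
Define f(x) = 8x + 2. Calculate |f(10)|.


82


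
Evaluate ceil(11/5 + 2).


5


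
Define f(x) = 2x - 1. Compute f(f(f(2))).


9


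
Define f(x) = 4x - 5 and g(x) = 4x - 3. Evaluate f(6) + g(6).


f(6) = 19
g(6) = 21
Sum = 40

40


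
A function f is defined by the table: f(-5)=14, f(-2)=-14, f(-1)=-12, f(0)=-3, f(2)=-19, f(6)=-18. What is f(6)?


-18


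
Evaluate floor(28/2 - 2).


28/2 = 14
14 - 2 = 12
floor(12) = 12

12


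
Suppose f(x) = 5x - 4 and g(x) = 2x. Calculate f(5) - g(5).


f(5) = 21
g(5) = 10
Difference = 11

11


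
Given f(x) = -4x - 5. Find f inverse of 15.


Solve -4x - 5 = 15
x = (15 + 5) / (-4) = -5

-5


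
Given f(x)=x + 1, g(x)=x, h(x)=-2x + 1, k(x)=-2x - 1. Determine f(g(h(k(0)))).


4


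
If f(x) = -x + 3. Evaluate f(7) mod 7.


f(7) = -4
-4 mod 7 = 3

3


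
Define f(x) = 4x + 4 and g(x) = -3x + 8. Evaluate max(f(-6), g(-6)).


f(-6) = -20
g(-6) = 26
max = 26

26


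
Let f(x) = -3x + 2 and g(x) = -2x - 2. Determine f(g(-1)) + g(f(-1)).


f(g(-1)) = 2
g(f(-1)) = -12
Sum = -10

-10


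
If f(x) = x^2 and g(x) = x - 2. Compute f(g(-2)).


g(-2) = -4
f(-4) = 1*(-4)^2 = 16

16


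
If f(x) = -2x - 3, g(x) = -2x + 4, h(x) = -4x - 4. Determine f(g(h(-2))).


h(-2) = 4
g(4) = -4
f(-4) = 5

5


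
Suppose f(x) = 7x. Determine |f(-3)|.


f(-3) = -21
|-21| = 21

21


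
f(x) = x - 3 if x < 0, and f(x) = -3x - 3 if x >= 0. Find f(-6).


-6 satisfies x < 0
f(-6) = -9

-9


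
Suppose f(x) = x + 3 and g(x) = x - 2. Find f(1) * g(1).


f(1) = 4
g(1) = -1
Product = -4

-4


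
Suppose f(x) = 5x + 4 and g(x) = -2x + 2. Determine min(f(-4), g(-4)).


-16


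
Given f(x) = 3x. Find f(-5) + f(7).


f(-5) = -15
f(7) = 21
Sum = 6

6


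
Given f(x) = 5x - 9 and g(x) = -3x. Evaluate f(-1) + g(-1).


f(-1) = -14
g(-1) = 3
Sum = -11

-11


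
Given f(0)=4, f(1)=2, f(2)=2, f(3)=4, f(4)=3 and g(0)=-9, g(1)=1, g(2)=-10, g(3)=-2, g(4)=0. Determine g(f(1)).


f(1) = 2
g(2) = -10

-10


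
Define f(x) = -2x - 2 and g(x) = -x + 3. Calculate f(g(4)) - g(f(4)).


-13


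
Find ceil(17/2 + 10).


19


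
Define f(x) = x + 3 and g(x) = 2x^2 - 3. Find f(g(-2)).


g(-2) = 5
f(5) = 8

8


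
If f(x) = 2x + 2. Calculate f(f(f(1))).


22


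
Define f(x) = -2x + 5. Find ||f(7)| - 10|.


f(7) = -9
|-9| = 9
|9 - 10| = 1

1


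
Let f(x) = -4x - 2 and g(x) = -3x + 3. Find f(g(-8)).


g(-8) = 27
f(27) = -110

-110


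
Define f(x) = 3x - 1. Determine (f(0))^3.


f(0) = -1
(-1)^3 = -1

-1


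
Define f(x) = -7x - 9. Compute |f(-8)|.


47


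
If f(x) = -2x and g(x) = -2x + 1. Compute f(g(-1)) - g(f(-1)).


-3


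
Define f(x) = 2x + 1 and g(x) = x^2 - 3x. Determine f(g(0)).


g(0) = 0
f(0) = 1

1


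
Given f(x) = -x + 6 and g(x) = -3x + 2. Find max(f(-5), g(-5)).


f(-5) = 11
g(-5) = 17
max = 17

17


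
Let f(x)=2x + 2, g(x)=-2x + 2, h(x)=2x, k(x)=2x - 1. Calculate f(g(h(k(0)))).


14


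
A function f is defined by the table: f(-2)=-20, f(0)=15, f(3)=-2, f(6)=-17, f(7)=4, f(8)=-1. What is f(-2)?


Reading from the table at x = -2

-20


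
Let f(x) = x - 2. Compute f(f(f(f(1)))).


f(1) = -1
f(-1) = -3
f(-3) = -5
f(-5) = -7

-7


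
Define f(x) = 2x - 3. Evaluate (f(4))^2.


f(4) = 5
(5)^2 = 25

25


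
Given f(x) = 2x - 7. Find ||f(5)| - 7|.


f(5) = 3
|3| = 3
|3 - 7| = 4

4


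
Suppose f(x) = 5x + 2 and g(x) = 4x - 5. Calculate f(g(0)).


g(0) = -5
f(-5) = -23

-23


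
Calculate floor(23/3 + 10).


23/3 = 7.6667
7.6667 + 10 = 17.6667
floor(17.6667) = 17

17


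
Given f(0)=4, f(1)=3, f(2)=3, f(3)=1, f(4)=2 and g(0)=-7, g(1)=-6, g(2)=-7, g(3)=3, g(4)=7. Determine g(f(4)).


f(4) = 2
g(2) = -7

-7


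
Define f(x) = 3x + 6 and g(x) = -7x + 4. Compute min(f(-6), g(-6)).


-12


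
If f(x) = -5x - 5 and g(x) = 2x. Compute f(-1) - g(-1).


f(-1) = 0
g(-1) = -2
Difference = 2

2


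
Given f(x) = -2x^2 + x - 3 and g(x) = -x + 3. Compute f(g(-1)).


g(-1) = 4
f(4) = (-2)*(4)^2 + 1*(4) - 3 = -31

-31


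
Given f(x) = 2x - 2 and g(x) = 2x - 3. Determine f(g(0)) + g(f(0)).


-15


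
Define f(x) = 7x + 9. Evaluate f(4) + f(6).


f(4) = 37
f(6) = 51
Sum = 88

88


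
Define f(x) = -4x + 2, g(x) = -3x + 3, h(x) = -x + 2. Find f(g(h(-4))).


62


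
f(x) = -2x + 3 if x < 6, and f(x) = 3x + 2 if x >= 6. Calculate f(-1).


-1 satisfies x < 6
f(-1) = 5

5


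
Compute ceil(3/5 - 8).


3/5 = 0.6
0.6 - 8 = -7.4
ceil(-7.4) = -7

-7


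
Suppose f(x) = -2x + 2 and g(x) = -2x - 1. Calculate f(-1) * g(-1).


4


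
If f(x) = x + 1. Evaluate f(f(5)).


f(5) = 6
f(6) = 7

7


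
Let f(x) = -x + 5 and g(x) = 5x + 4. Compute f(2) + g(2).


f(2) = 3
g(2) = 14
Sum = 17

17


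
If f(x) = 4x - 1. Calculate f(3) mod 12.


f(3) = 11
11 mod 12 = 11

11


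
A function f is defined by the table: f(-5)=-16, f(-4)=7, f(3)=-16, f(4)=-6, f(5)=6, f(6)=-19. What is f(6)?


Reading from the table at x = 6

-19


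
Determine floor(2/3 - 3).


2/3 = 0.6667
0.6667 - 3 = -2.3333
floor(-2.3333) = -3

-3


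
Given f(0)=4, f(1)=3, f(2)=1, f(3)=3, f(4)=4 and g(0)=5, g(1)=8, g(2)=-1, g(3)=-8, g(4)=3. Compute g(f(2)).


f(2) = 1
g(1) = 8

8


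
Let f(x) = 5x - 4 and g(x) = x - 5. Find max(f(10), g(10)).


f(10) = 46
g(10) = 5
max = 46

46


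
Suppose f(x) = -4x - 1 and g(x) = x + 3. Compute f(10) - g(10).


-54


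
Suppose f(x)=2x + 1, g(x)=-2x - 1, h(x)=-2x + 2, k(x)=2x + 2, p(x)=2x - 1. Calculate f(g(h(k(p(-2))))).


p(-2) = -5
k(-5) = -8
h(-8) = 18
g(18) = -37
f(-37) = -73

-73


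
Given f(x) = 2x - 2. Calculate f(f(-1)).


f(-1) = -4
f(-4) = -10

-10


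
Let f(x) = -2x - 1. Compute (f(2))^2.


f(2) = -5
(-5)^2 = 25

25


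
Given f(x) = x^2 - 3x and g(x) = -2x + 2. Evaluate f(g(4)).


54


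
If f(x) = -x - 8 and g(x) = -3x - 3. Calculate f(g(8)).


g(8) = -27
f(-27) = 19

19


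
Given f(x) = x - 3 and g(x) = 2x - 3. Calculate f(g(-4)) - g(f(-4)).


f(g(-4)) = -14
g(f(-4)) = -17
Difference = 3

3


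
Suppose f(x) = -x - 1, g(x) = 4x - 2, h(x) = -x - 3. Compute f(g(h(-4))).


-3


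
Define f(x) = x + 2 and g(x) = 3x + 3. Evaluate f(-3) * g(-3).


6


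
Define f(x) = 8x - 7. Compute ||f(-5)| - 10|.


f(-5) = -47
|-47| = 47
|47 - 10| = 37

37


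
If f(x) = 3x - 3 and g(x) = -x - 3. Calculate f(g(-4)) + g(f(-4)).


f(g(-4)) = 0
g(f(-4)) = 12
Sum = 12

12


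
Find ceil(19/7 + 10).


19/7 = 2.7143
2.7143 + 10 = 12.7143
ceil(12.7143) = 13

13


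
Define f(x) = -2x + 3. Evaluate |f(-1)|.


f(-1) = 5
|5| = 5

5


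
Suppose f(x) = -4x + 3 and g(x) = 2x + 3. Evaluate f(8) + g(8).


f(8) = -29
g(8) = 19
Sum = -10

-10


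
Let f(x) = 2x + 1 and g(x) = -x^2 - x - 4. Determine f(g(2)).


g(2) = -10
f(-10) = -19

-19


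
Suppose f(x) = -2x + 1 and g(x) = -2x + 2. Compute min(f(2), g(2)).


f(2) = -3
g(2) = -2
min = -3

-3


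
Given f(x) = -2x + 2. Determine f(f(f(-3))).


f(-3) = 8
f(8) = -14
f(-14) = 30

30


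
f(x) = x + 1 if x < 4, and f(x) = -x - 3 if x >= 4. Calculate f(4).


4 satisfies x >= 4
f(4) = -7

-7


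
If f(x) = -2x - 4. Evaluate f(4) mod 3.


f(4) = -12
-12 mod 3 = 0

0


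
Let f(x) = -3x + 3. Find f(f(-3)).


f(-3) = 12
f(12) = -33

-33


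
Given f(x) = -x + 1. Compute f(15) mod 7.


f(15) = -14
-14 mod 7 = 0

0


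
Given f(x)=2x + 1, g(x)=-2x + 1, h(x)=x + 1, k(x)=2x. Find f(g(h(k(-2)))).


15


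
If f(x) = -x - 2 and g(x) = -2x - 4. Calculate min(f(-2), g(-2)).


f(-2) = 0
g(-2) = 0
min = 0

0


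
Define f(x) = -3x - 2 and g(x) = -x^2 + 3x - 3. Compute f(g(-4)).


91


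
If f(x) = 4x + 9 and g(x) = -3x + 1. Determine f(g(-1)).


g(-1) = 4
f(4) = 25

25


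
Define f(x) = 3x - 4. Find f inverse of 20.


8


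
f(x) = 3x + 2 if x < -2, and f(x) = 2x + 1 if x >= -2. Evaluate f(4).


4 satisfies x >= -2
f(4) = 9

9


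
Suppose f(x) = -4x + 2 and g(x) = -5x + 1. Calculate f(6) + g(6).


f(6) = -22
g(6) = -29
Sum = -51

-51


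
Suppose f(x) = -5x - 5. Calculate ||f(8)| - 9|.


36


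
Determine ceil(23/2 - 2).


23/2 = 11.5
11.5 - 2 = 9.5
ceil(9.5) = 10

10


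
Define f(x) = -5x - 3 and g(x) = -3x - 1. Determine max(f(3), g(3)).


-10


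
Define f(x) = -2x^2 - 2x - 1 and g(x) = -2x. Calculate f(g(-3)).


g(-3) = 6
f(6) = (-2)*(6)^2 - 2*(6) - 1 = -85

-85


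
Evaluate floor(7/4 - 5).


-4


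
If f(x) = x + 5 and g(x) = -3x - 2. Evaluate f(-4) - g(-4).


f(-4) = 1
g(-4) = 10
Difference = -9

-9


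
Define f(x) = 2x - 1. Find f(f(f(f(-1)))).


f(-1) = -3
f(-3) = -7
f(-7) = -15
f(-15) = -31

-31


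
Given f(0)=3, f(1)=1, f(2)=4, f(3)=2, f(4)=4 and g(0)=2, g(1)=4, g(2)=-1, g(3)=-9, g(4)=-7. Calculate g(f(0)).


f(0) = 3
g(3) = -9

-9


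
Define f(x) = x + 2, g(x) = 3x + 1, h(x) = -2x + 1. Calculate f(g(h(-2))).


h(-2) = 5
g(5) = 16
f(16) = 18

18


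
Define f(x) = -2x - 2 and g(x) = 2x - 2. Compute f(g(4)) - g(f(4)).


f(g(4)) = -14
g(f(4)) = -22
Difference = 8

8


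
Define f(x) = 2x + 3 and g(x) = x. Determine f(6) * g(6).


f(6) = 15
g(6) = 6
Product = 90

90


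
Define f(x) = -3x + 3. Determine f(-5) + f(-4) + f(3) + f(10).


f(-5) = 18
f(-4) = 15
f(3) = -6
f(10) = -27
Sum = 0

0


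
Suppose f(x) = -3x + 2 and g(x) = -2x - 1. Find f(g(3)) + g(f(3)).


f(g(3)) = 23
g(f(3)) = 13
Sum = 36

36


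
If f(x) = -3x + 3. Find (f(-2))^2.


81


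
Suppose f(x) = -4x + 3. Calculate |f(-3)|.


f(-3) = 15
|15| = 15

15


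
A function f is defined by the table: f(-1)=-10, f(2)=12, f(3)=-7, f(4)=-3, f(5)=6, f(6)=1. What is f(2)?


Reading from the table at x = 2

12


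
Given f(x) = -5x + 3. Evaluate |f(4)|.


f(4) = -17
|-17| = 17

17


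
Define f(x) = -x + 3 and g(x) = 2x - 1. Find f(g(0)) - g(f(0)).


f(g(0)) = 4
g(f(0)) = 5
Difference = -1

-1


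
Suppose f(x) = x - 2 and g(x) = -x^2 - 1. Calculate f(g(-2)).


g(-2) = -5
f(-5) = -7

-7


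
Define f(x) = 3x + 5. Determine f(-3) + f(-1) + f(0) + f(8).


f(-3) = -4
f(-1) = 2
f(0) = 5
f(8) = 29
Sum = 32

32


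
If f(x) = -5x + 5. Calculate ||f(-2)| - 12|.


3


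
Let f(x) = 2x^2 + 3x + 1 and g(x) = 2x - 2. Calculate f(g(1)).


1


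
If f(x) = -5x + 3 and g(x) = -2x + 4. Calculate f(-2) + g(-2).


f(-2) = 13
g(-2) = 8
Sum = 21

21


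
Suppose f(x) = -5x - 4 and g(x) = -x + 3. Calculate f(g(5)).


g(5) = -2
f(-2) = 6

6


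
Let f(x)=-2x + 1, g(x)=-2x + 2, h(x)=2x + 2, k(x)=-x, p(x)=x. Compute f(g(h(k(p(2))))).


p(2) = 2
k(2) = -2
h(-2) = -2
g(-2) = 6
f(6) = -11

-11


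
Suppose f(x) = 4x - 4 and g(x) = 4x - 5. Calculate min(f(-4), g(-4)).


f(-4) = -20
g(-4) = -21
min = -21

-21


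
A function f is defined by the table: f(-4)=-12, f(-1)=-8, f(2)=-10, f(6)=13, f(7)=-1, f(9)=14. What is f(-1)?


Reading from the table at x = -1

-8


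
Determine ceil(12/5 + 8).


12/5 = 2.4
2.4 + 8 = 10.4
ceil(10.4) = 11

11


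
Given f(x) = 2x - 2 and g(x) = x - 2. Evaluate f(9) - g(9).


f(9) = 16
g(9) = 7
Difference = 9

9


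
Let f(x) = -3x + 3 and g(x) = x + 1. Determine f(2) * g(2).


f(2) = -3
g(2) = 3
Product = -9

-9


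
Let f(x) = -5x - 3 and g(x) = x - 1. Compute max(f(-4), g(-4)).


f(-4) = 17
g(-4) = -5
max = 17

17


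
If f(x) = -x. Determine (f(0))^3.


0


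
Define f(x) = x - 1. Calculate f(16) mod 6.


f(16) = 15
15 mod 6 = 3

3


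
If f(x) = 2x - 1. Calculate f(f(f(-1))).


f(-1) = -3
f(-3) = -7
f(-7) = -15

-15


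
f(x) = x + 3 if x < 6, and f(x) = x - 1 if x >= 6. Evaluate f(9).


9 satisfies x >= 6
f(9) = 8

8


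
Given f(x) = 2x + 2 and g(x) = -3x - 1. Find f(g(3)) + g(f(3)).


f(g(3)) = -18
g(f(3)) = -25
Sum = -43

-43


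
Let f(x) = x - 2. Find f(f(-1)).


f(-1) = -3
f(-3) = -5

-5


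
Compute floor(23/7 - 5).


23/7 = 3.2857
3.2857 - 5 = -1.7143
floor(-1.7143) = -2

-2


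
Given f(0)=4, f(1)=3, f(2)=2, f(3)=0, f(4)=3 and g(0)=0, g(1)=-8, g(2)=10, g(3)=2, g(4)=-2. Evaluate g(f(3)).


f(3) = 0
g(0) = 0

0


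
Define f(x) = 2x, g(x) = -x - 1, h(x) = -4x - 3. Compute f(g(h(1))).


12


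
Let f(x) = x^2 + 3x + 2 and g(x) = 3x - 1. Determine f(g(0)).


g(0) = -1
f(-1) = 1*(-1)^2 + 3*(-1) + 2 = 0

0


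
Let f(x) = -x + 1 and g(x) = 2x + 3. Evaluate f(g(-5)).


g(-5) = -7
f(-7) = 8

8


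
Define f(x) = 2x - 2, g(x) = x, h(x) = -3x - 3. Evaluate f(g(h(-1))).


h(-1) = 0
g(0) = 0
f(0) = -2

-2


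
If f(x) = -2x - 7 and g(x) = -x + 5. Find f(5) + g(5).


-17


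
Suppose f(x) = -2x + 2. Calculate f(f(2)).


f(2) = -2
f(-2) = 6

6


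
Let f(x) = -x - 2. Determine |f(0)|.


f(0) = -2
|-2| = 2

2


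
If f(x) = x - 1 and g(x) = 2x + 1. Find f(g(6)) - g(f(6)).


f(g(6)) = 12
g(f(6)) = 11
Difference = 1

1


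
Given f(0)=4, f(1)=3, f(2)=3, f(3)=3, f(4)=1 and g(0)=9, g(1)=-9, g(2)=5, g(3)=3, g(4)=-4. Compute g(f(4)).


-9


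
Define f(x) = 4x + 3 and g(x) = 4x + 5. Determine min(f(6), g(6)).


f(6) = 27
g(6) = 29
min = 27

27


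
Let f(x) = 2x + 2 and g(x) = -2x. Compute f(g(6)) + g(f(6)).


f(g(6)) = -22
g(f(6)) = -28
Sum = -50

-50


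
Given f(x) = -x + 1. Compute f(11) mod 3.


f(11) = -10
-10 mod 3 = 2

2


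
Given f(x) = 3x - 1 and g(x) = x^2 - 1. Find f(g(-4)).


g(-4) = 15
f(15) = 44

44


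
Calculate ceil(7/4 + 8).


7/4 = 1.75
1.75 + 8 = 9.75
ceil(9.75) = 10

10


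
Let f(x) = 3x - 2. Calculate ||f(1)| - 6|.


f(1) = 1
|1| = 1
|1 - 6| = 5

5


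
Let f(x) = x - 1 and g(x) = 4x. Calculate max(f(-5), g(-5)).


f(-5) = -6
g(-5) = -20
max = -6

-6


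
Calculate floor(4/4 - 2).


4/4 = 1
1 - 2 = -1
floor(-1) = -1

-1
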